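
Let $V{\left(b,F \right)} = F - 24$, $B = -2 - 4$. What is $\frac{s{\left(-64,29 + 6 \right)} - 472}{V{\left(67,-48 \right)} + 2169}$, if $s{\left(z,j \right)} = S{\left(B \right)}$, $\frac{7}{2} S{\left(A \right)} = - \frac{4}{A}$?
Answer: $- \frac{9908}{44037} \approx -0.22499$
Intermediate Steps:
$B = -6$ ($B = -2 - 4 = -6$)
$V{\left(b,F \right)} = -24 + F$
$S{\left(A \right)} = - \frac{8}{7 A}$ ($S{\left(A \right)} = \frac{2 \left(- \frac{4}{A}\right)}{7} = - \frac{8}{7 A}$)
$s{\left(z,j \right)} = \frac{4}{21}$ ($s{\left(z,j \right)} = - \frac{8}{7 \left(-6\right)} = \left(- \frac{8}{7}\right) \left(- \frac{1}{6}\right) = \frac{4}{21}$)
$\frac{s{\left(-64,29 + 6 \right)} - 472}{V{\left(67,-48 \right)} + 2169} = \frac{\frac{4}{21} - 472}{\left(-24 - 48\right) + 2169} = - \frac{9908}{21 \left(-72 + 2169\right)} = - \frac{9908}{21 \cdot 2097} = \left(- \frac{9908}{21}\right) \frac{1}{2097} = - \frac{9908}{44037}$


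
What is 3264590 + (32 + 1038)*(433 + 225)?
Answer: 3968650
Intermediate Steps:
3264590 + (32 + 1038)*(433 + 225) = 3264590 + 1070*658 = 3264590 + 704060 = 3968650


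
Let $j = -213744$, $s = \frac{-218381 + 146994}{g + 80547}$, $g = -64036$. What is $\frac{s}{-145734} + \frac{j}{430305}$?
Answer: $- \frac{171427700950007}{345135315704190} \approx -0.4967$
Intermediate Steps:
$s = - \frac{71387}{16511}$ ($s = \frac{-218381 + 146994}{-64036 + 80547} = - \frac{71387}{16511} \approx -4.3236$)
$\frac{s}{-145734} + \frac{j}{430305} = - \frac{71387}{16511 \left(-145734\right)} - \frac{213744}{430305} = \left(- \frac{71387}{16511}\right) \left(- \frac{1}{145734}\right) - \frac{71248}{143435} = \frac{71387}{2406214074} - \frac{71248}{143435} = - \frac{171427700950007}{345135315704190}$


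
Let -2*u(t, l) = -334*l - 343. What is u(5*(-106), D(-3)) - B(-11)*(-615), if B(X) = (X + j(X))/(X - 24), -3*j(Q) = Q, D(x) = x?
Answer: -2809/14 ≈ -200.64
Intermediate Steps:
u(t, l) = 343/2 + 167*l (u(t, l) = -(-334*l - 343)/2 = -(-343 - 334*l)/2 = 343/2 + 167*l)
j(Q) = -Q/3
B(X) = 2*X/(3*(-24 + X)) (B(X) = (X - X/3)/(X - 24) = (2*X/3)/(-24 + X) = 2*X/(3*(-24 + X)))
u(5*(-106), D(-3)) - B(-11)*(-615) = (343/2 + 167*(-3)) - (⅔)*(-11)/(-24 - 11)*(-615) = (343/2 - 501) - (⅔)*(-11)/(-35)*(-615) = -659/2 - (⅔)*(-11)*(-1/35)*(-615) = -659/2 - 22*(-615)/105 = -659/2 - 1*(-902/7) = -659/2 + 902/7 = -2809/14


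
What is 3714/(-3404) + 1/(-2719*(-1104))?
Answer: -121180355/111065712 ≈ -1.0911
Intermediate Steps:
3714/(-3404) + 1/(-2719*(-1104)) = 3714*(-1/3404) - 1/2719*(-1/1104) = -1857/1702 + 1/3001776 = -121180355/111065712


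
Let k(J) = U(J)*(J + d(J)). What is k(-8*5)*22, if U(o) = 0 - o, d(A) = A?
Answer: -70400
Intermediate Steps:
U(o) = -o
k(J) = -2*J² (k(J) = (-J)*(J + J) = (-J)*(2*J) = -2*J²)
k(-8*5)*22 = -2*(-8*5)²*22 = -2*(-40)²*22 = -2*1600*22 = -3200*22 = -70400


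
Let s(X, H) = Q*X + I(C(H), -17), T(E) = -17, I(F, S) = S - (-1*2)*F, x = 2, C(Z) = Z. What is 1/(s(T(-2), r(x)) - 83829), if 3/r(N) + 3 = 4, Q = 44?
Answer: -1/84588 ≈ -1.1822e-5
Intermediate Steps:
r(N) = 3 (r(N) = 3/(-3 + 4) = 3/1 = 3*1 = 3)
I(F, S) = S + 2*F (I(F, S) = S - (-2)*F = S + 2*F)
s(X, H) = -17 + 2*H + 44*X (s(X, H) = 44*X + (-17 + 2*H) = -17 + 2*H + 44*X)
1/(s(T(-2), r(x)) - 83829) = 1/((-17 + 2*3 + 44*(-17)) - 83829) = 1/((-17 + 6 - 748) - 83829) = 1/(-759 - 83829) = 1/(-84588) = -1/84588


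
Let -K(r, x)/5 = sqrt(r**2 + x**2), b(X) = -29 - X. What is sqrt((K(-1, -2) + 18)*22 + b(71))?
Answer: sqrt(296 - 110*sqrt(5)) ≈ 7.0734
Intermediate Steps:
K(r, x) = -5*sqrt(r**2 + x**2)
sqrt((K(-1, -2) + 18)*22 + b(71)) = sqrt((-5*sqrt((-1)**2 + (-2)**2) + 18)*22 + (-29 - 1*71)) = sqrt((-5*sqrt(1 + 4) + 18)*22 + (-29 - 71)) = sqrt((-5*sqrt(5) + 18)*22 - 100) = sqrt((18 - 5*sqrt(5))*22 - 100) = sqrt((396 - 110*sqrt(5)) - 100) = sqrt(296 - 110*sqrt(5))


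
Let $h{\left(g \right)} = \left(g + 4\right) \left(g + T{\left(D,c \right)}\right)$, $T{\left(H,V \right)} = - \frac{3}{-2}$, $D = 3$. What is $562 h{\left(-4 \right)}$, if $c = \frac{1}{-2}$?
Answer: $0$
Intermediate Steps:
$c = - \frac{1}{2} \approx -0.5$
$T{\left(H,V \right)} = \frac{3}{2}$ ($T{\left(H,V \right)} = \left(-3\right) \left(- \frac{1}{2}\right) = \frac{3}{2}$)
$h{\left(g \right)} = \left(4 + g\right) \left(\frac{3}{2} + g\right)$ ($h{\left(g \right)} = \left(g + 4\right) \left(g + \frac{3}{2}\right) = \left(4 + g\right) \left(\frac{3}{2} + g\right)$)
$562 h{\left(-4 \right)} = 562 \left(6 + \left(-4\right)^{2} + \frac{11}{2} \left(-4\right)\right) = 562 \left(6 + 16 - 22\right) = 562 \cdot 0 = 0$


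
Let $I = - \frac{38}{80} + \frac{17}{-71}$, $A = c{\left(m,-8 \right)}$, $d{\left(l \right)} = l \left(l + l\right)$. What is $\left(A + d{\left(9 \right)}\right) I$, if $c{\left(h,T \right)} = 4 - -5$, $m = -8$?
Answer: $- \frac{346959}{2840} \approx -122.17$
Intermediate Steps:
$d{\left(l \right)} = 2 l^{2}$ ($d{\left(l \right)} = l 2 l = 2 l^{2}$)
$c{\left(h,T \right)} = 9$ ($c{\left(h,T \right)} = 4 + 5 = 9$)
$A = 9$
$I = - \frac{2029}{2840}$ ($I = \left(-38\right) \frac{1}{80} + 17 \left(- \frac{1}{71}\right) = - \frac{19}{40} - \frac{17}{71} = - \frac{2029}{2840} \approx -0.71444$)
$\left(A + d{\left(9 \right)}\right) I = \left(9 + 2 \cdot 9^{2}\right) \left(- \frac{2029}{2840}\right) = \left(9 + 2 \cdot 81\right) \left(- \frac{2029}{2840}\right) = \left(9 + 162\right) \left(- \frac{2029}{2840}\right) = 171 \left(- \frac{2029}{2840}\right) = - \frac{346959}{2840}$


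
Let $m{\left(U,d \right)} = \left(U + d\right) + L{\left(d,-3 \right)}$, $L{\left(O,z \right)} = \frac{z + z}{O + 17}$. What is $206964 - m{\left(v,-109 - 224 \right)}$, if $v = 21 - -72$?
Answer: $\frac{32738229}{158} \approx 2.072 \cdot 10^{5}$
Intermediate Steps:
$L{\left(O,z \right)} = \frac{2 z}{17 + O}$
$v = 93$ ($v = 21 + 72 = 93$)
$m{\left(U,d \right)} = U + d - \frac{6}{17 + d}$ ($m{\left(U,d \right)} = \left(U + d\right) + 2 \left(-3\right) \frac{1}{17 + d} = \left(U + d\right) - \frac{6}{17 + d} = U + d - \frac{6}{17 + d}$)
$206964 - m{\left(v,-109 - 224 \right)} = 206964 - \frac{-6 + \left(17 - 333\right) \left(93 - 333\right)}{17 - 333} = 206964 - \frac{-6 - -75840}{-316} = 206964 - - \frac{-6 + 75840}{316} = 206964 - \left(- \frac{1}{316}\right) 75834 = 206964 - - \frac{37917}{158} = 206964 + \frac{37917}{158} = \frac{32738229}{158}$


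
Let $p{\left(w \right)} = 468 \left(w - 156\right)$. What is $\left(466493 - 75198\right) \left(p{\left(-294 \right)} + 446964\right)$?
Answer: $92488051380$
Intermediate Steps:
$p{\left(w \right)} = -73008 + 468 w$ ($p{\left(w \right)} = 468 \left(-156 + w\right) = -73008 + 468 w$)
$\left(466493 - 75198\right) \left(p{\left(-294 \right)} + 446964\right) = \left(466493 - 75198\right) \left(\left(-73008 + 468 \left(-294\right)\right) + 446964\right) = 391295 \left(\left(-73008 - 137592\right) + 446964\right) = 391295 \left(-210600 + 446964\right) = 391295 \cdot 236364 = 92488051380$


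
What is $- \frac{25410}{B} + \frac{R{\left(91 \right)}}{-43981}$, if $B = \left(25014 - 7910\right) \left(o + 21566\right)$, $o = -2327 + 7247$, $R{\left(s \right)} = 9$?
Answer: $- \frac{2597353053}{9962060310832} \approx -0.00026072$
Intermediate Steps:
$o = 4920$
$B = 453016544$ ($B = \left(25014 - 7910\right) \left(4920 + 21566\right) = 17104 \cdot 26486 = 453016544$)
$- \frac{25410}{B} + \frac{R{\left(91 \right)}}{-43981} = - \frac{25410}{453016544} + \frac{9}{-43981} = \left(-25410\right) \frac{1}{453016544} + 9 \left(- \frac{1}{43981}\right) = - \frac{12705}{226508272} - \frac{9}{43981} = - \frac{2597353053}{9962060310832}$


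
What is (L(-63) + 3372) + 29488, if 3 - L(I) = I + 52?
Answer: 32874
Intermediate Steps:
L(I) = -49 - I (L(I) = 3 - (I + 52) = 3 - (52 + I) = 3 + (-52 - I) = -49 - I)
(L(-63) + 3372) + 29488 = ((-49 - 1*(-63)) + 3372) + 29488 = ((-49 + 63) + 3372) + 29488 = (14 + 3372) + 29488 = 3386 + 29488 = 32874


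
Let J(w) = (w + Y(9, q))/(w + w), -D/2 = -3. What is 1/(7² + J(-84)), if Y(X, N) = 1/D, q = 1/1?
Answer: 1008/49895 ≈ 0.020202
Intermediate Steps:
D = 6 (D = -2*(-3) = 6)
q = 1 (q = 1*1 = 1)
Y(X, N) = ⅙ (Y(X, N) = 1/6 = ⅙)
J(w) = (⅙ + w)/(2*w) (J(w) = (w + ⅙)/(w + w) = (⅙ + w)/((2*w)) = (⅙ + w)*(1/(2*w)) = (⅙ + w)/(2*w))
1/(7² + J(-84)) = 1/(7² + (1/12)*(1 + 6*(-84))/(-84)) = 1/(49 + (1/12)*(-1/84)*(1 - 504)) = 1/(49 + (1/12)*(-1/84)*(-503)) = 1/(49 + 503/1008) = 1/(49895/1008) = 1008/49895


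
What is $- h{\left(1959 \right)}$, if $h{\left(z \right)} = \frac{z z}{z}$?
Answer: $-1959$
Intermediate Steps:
$h{\left(z \right)} = z$ ($h{\left(z \right)} = \frac{z^{2}}{z} = z$)
$- h{\left(1959 \right)} = \left(-1\right) 1959 = -1959$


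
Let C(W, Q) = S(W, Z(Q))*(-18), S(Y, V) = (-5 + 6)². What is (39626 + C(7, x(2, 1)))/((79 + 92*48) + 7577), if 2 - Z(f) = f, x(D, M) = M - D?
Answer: 4951/1509 ≈ 3.2810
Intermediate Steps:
Z(f) = 2 - f
S(Y, V) = 1 (S(Y, V) = 1² = 1)
C(W, Q) = -18 (C(W, Q) = 1*(-18) = -18)
(39626 + C(7, x(2, 1)))/((79 + 92*48) + 7577) = (39626 - 18)/((79 + 92*48) + 7577) = 39608/((79 + 4416) + 7577) = 39608/(4495 + 7577) = 39608/12072 = 39608*(1/12072) = 4951/1509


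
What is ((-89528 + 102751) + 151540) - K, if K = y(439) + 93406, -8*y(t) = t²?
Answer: 763577/8 ≈ 95447.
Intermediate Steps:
y(t) = -t²/8
K = 554527/8 (K = -⅛*439² + 93406 = -⅛*192721 + 93406 = -192721/8 + 93406 = 554527/8 ≈ 69316.)
((-89528 + 102751) + 151540) - K = ((-89528 + 102751) + 151540) - 1*554527/8 = (13223 + 151540) - 554527/8 = 164763 - 554527/8 = 763577/8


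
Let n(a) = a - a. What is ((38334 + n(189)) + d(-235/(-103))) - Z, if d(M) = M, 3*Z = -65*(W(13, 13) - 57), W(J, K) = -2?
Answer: 11450906/309 ≈ 37058.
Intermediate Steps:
n(a) = 0
Z = 3835/3 (Z = (-65*(-2 - 57))/3 = (-65*(-59))/3 = (⅓)*3835 = 3835/3 ≈ 1278.3)
((38334 + n(189)) + d(-235/(-103))) - Z = ((38334 + 0) - 235/(-103)) - 1*3835/3 = (38334 - 235*(-1/103)) - 3835/3 = (38334 + 235/103) - 3835/3 = 3948637/103 - 3835/3 = 11450906/309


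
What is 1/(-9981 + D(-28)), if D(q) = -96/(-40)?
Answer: -5/49893 ≈ -0.00010021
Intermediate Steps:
D(q) = 12/5 (D(q) = -96*(-1/40) = 12/5)
1/(-9981 + D(-28)) = 1/(-9981 + 12/5) = 1/(-49893/5) = -5/49893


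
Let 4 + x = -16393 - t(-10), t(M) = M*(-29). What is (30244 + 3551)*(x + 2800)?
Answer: -469311165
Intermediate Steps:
t(M) = -29*M
x = -16687 (x = -4 + (-16393 - (-29)*(-10)) = -4 + (-16393 - 1*290) = -4 + (-16393 - 290) = -4 - 16683 = -16687)
(30244 + 3551)*(x + 2800) = (30244 + 3551)*(-16687 + 2800) = 33795*(-13887) = -469311165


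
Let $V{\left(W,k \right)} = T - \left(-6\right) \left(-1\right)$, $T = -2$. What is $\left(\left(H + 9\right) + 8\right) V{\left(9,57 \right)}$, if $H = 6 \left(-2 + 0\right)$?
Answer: $-40$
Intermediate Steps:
$H = -12$ ($H = 6 \left(-2\right) = -12$)
$V{\left(W,k \right)} = -8$ ($V{\left(W,k \right)} = -2 - \left(-6\right) \left(-1\right) = -2 - 6 = -8$)
$\left(\left(H + 9\right) + 8\right) V{\left(9,57 \right)} = \left(\left(-12 + 9\right) + 8\right) \left(-8\right) = \left(-3 + 8\right) \left(-8\right) = 5 \left(-8\right) = -40$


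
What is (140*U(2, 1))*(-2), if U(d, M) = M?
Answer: -280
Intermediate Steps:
(140*U(2, 1))*(-2) = (140*1)*(-2) = 140*(-2) = -280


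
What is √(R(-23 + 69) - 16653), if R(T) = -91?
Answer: 2*I*√4186 ≈ 129.4*I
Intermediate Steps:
√(R(-23 + 69) - 16653) = √(-91 - 16653) = √(-16744) = 2*I*√4186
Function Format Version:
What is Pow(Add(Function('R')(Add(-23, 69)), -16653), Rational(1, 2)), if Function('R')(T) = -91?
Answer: Mul(2, I, Pow(4186, Rational(1, 2))) ≈ Mul(129.40, I)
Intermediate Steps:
Pow(Add(Function('R')(Add(-23, 69)), -16653), Rational(1, 2)) = Pow(Add(-91, -16653), Rational(1, 2)) = Pow(-16744, Rational(1, 2)) = Mul(2, I, Pow(4186, Rational(1, 2)))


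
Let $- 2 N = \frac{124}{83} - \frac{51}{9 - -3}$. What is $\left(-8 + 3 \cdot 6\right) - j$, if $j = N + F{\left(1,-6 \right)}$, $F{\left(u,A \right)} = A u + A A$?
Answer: $- \frac{14195}{664} \approx -21.378$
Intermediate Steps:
$F{\left(u,A \right)} = A^{2} + A u$ ($F{\left(u,A \right)} = A u + A^{2} = A^{2} + A u$)
$N = \frac{915}{664}$ ($N = - \frac{\frac{124}{83} - \frac{51}{9 - -3}}{2} = - \frac{124 \cdot \frac{1}{83} - \frac{51}{9 + 3}}{2} = - \frac{\frac{124}{83} - \frac{51}{12}}{2} = - \frac{\frac{124}{83} - \frac{17}{4}}{2} = \left(- \frac{1}{2}\right) \left(- \frac{915}{332}\right) = \frac{915}{664} \approx 1.378$)
$j = \frac{20835}{664}$ ($j = \frac{915}{664} - 6 \left(-6 + 1\right) = \frac{915}{664} - -30 = \frac{915}{664} + 30 = \frac{20835}{664} \approx 31.378$)
$\left(-8 + 3 \cdot 6\right) - j = \left(-8 + 3 \cdot 6\right) - \frac{20835}{664} = \left(-8 + 18\right) - \frac{20835}{664} = 10 - \frac{20835}{664} = - \frac{14195}{664}$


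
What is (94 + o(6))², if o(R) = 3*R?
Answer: 12544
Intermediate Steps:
(94 + o(6))² = (94 + 3*6)² = (94 + 18)² = 112² = 12544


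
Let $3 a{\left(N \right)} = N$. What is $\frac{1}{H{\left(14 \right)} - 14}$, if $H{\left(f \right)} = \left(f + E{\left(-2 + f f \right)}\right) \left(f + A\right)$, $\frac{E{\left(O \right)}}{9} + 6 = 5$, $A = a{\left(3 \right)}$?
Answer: $\frac{1}{61} \approx 0.016393$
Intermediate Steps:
$a{\left(N \right)} = \frac{N}{3}$
$A = 1$ ($A = \frac{1}{3} \cdot 3 = 1$)
$E{\left(O \right)} = -9$ ($E{\left(O \right)} = -54 + 9 \cdot 5 = -54 + 45 = -9$)
$H{\left(f \right)} = \left(1 + f\right) \left(-9 + f\right)$ ($H{\left(f \right)} = \left(f - 9\right) \left(f + 1\right) = \left(-9 + f\right) \left(1 + f\right) = \left(1 + f\right) \left(-9 + f\right)$)
$\frac{1}{H{\left(14 \right)} - 14} = \frac{1}{\left(-9 + 14^{2} - 112\right) - 14} = \frac{1}{\left(-9 + 196 - 112\right) - 14} = \frac{1}{75 - 14} = \frac{1}{61}$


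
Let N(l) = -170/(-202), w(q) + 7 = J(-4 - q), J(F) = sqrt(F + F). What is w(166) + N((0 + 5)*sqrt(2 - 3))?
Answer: -622/101 + 2*I*sqrt(85) ≈ -6.1584 + 18.439*I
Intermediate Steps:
J(F) = sqrt(2)*sqrt(F) (J(F) = sqrt(2*F) = sqrt(2)*sqrt(F))
w(q) = -7 + sqrt(2)*sqrt(-4 - q)
N(l) = 85/101 (N(l) = -170*(-1/202) = 85/101)
w(166) + N((0 + 5)*sqrt(2 - 3)) = (-7 + sqrt(-8 - 2*166)) + 85/101 = (-7 + sqrt(-8 - 332)) + 85/101 = (-7 + sqrt(-340)) + 85/101 = (-7 + 2*I*sqrt(85)) + 85/101 = -622/101 + 2*I*sqrt(85)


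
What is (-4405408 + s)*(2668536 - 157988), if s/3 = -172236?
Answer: -12357208479568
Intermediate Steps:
s = -516708 (s = 3*(-172236) = -516708)
(-4405408 + s)*(2668536 - 157988) = (-4405408 - 516708)*(2668536 - 157988) = -4922116*2510548 = -12357208479568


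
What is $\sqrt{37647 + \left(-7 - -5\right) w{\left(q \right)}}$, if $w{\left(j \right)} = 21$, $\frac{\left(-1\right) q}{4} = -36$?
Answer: $\sqrt{37605} \approx 193.92$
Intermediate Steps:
$q = 144$ ($q = \left(-4\right) \left(-36\right) = 144$)
$\sqrt{37647 + \left(-7 - -5\right) w{\left(q \right)}} = \sqrt{37647 + \left(-7 - -5\right) 21} = \sqrt{37647 + \left(-7 + 5\right) 21} = \sqrt{37647 - 42} = \sqrt{37605}$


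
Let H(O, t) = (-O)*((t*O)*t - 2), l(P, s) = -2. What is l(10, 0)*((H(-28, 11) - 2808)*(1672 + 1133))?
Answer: 548254080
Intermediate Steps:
H(O, t) = -O*(-2 + O*t²) (H(O, t) = (-O)*((O*t)*t - 2) = (-O)*(O*t² - 2) = (-O)*(-2 + O*t²) = -O*(-2 + O*t²))
l(10, 0)*((H(-28, 11) - 2808)*(1672 + 1133)) = -2*(-28*(2 - 1*(-28)*11²) - 2808)*(1672 + 1133) = -2*(-28*(2 - 1*(-28)*121) - 2808)*2805 = -2*(-28*(2 + 3388) - 2808)*2805 = -2*(-28*3390 - 2808)*2805 = -2*(-94920 - 2808)*2805 = -(-195456)*2805 = -2*(-274127040) = 548254080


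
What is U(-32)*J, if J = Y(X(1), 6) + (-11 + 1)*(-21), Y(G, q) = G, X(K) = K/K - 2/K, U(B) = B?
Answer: -6688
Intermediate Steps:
X(K) = 1 - 2/K
J = 209 (J = (-2 + 1)/1 + (-11 + 1)*(-21) = 1*(-1) - 10*(-21) = -1 + 210 = 209)
U(-32)*J = -32*209 = -6688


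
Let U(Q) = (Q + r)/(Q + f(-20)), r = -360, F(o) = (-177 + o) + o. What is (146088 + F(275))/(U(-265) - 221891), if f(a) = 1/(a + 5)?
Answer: -582328936/882229241 ≈ -0.66007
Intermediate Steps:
f(a) = 1/(5 + a)
F(o) = -177 + 2*o
U(Q) = (-360 + Q)/(-1/15 + Q) (U(Q) = (Q - 360)/(Q + 1/(5 - 20)) = (-360 + Q)/(Q + 1/(-15)) = (-360 + Q)/(Q - 1/15) = (-360 + Q)/(-1/15 + Q))
(146088 + F(275))/(U(-265) - 221891) = (146088 + (-177 + 2*275))/(15*(-360 - 265)/(-1 + 15*(-265)) - 221891) = (146088 + (-177 + 550))/(15*(-625)/(-1 - 3975) - 221891) = (146088 + 373)/(15*(-625)/(-3976) - 221891) = 146461/(15*(-1/3976)*(-625) - 221891) = 146461/(9375/3976 - 221891) = 146461/(-882229241/3976) = 146461*(-3976/882229241) = -582328936/882229241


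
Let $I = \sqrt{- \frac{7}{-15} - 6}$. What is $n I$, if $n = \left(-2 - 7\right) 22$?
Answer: $- \frac{66 i \sqrt{1245}}{5} \approx - 465.76 i$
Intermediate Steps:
$n = -198$ ($n = \left(-9\right) 22 = -198$)
$I = \frac{i \sqrt{1245}}{15}$ ($I = \sqrt{\left(-7\right) \left(- \frac{1}{15}\right) - 6} = \sqrt{\frac{7}{15} - 6} = \sqrt{- \frac{83}{15}} = \frac{i \sqrt{1245}}{15} \approx 2.3523 i$)
$n I = - 198 \frac{i \sqrt{1245}}{15} = - \frac{66 i \sqrt{1245}}{5}$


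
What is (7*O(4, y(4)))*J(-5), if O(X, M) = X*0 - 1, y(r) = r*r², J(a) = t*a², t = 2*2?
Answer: -700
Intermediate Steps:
t = 4
J(a) = 4*a²
y(r) = r³
O(X, M) = -1 (O(X, M) = 0 - 1 = -1)
(7*O(4, y(4)))*J(-5) = (7*(-1))*(4*(-5)²) = -28*25 = -7*100 = -700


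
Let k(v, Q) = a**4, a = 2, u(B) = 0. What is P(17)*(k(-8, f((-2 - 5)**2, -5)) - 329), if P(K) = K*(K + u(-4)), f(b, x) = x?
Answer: -90457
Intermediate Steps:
k(v, Q) = 16 (k(v, Q) = 2**4 = 16)
P(K) = K**2 (P(K) = K*(K + 0) = K*K = K**2)
P(17)*(k(-8, f((-2 - 5)**2, -5)) - 329) = 17**2*(16 - 329) = 289*(-313) = -90457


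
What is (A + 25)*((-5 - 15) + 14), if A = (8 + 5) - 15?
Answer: -138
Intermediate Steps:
A = -2 (A = 13 - 15 = -2)
(A + 25)*((-5 - 15) + 14) = (-2 + 25)*((-5 - 15) + 14) = 23*(-20 + 14) = 23*(-6) = -138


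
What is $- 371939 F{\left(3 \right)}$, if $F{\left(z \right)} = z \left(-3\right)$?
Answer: $3347451$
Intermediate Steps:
$F{\left(z \right)} = - 3 z$
$- 371939 F{\left(3 \right)} = - 371939 \left(\left(-3\right) 3\right) = \left(-371939\right) \left(-9\right) = 3347451$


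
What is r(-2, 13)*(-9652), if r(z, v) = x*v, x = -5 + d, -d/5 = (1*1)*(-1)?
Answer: 0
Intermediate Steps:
d = 5 (d = -5*1*1*(-1) = -5*(-1) = 5)
x = 0 (x = -5 + 5 = 0)
r(z, v) = 0 (r(z, v) = 0*v = 0)
r(-2, 13)*(-9652) = 0*(-9652) = 0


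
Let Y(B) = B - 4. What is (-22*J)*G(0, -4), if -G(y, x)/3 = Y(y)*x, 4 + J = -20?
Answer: -25344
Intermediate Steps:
Y(B) = -4 + B
J = -24 (J = -4 - 20 = -24)
G(y, x) = -3*x*(-4 + y) (G(y, x) = -3*(-4 + y)*x = -3*x*(-4 + y))
(-22*J)*G(0, -4) = (-22*(-24))*(3*(-4)*(4 - 1*0)) = 528*(3*(-4)*(4 + 0)) = 528*(3*(-4)*4) = 528*(-48) = -25344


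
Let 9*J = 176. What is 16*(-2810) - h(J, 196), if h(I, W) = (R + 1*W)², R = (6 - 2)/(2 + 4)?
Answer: -752740/9 ≈ -83638.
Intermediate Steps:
R = ⅔ (R = 4/6 = 4*(⅙) = ⅔ ≈ 0.66667)
J = 176/9 (J = (⅑)*176 = 176/9 ≈ 19.556)
h(I, W) = (⅔ + W)² (h(I, W) = (⅔ + 1*W)² = (⅔ + W)²)
16*(-2810) - h(J, 196) = 16*(-2810) - (2 + 3*196)²/9 = -44960 - (2 + 588)²/9 = -44960 - 590²/9 = -44960 - 348100/9 = -752740/9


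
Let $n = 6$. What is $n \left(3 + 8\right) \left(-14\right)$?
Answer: $-924$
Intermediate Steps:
$n \left(3 + 8\right) \left(-14\right) = 6 \left(3 + 8\right) \left(-14\right) = 6 \cdot 11 \left(-14\right) = 66 \left(-14\right) = -924$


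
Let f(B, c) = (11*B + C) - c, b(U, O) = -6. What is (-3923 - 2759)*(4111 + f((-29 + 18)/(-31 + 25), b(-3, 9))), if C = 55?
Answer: -84036173/3 ≈ -2.8012e+7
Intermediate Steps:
f(B, c) = 55 - c + 11*B (f(B, c) = (11*B + 55) - c = (55 + 11*B) - c = 55 - c + 11*B)
(-3923 - 2759)*(4111 + f((-29 + 18)/(-31 + 25), b(-3, 9))) = (-3923 - 2759)*(4111 + (55 - 1*(-6) + 11*((-29 + 18)/(-31 + 25)))) = -6682*(4111 + (55 + 6 + 11*(-11/(-6)))) = -6682*(4111 + (55 + 6 + 11*(-11*(-⅙)))) = -6682*(4111 + (55 + 6 + 11*(11/6))) = -6682*(4111 + (55 + 6 + 121/6)) = -6682*(4111 + 487/6) = -6682*25153/6 = -84036173/3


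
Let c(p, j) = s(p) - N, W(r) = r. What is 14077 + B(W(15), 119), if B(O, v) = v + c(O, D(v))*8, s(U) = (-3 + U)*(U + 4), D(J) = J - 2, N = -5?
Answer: 16060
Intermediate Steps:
D(J) = -2 + J
s(U) = (-3 + U)*(4 + U)
c(p, j) = -7 + p + p**2 (c(p, j) = (-12 + p + p**2) - 1*(-5) = (-12 + p + p**2) + 5 = -7 + p + p**2)
B(O, v) = -56 + v + 8*O + 8*O**2 (B(O, v) = v + (-7 + O + O**2)*8 = v + (-56 + 8*O + 8*O**2) = -56 + v + 8*O + 8*O**2)
14077 + B(W(15), 119) = 14077 + (-56 + 119 + 8*15 + 8*15**2) = 14077 + (-56 + 119 + 120 + 8*225) = 14077 + (-56 + 119 + 120 + 1800) = 14077 + 1983 = 16060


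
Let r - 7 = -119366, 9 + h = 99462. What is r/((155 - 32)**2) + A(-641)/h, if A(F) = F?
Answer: -3960102772/501541479 ≈ -7.8959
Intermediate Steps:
h = 99453 (h = -9 + 99462 = 99453)
r = -119359 (r = 7 - 119366 = -119359)
r/((155 - 32)**2) + A(-641)/h = -119359/(155 - 32)**2 - 641/99453 = -119359/(123**2) - 641*1/99453 = -119359/15129 - 641/99453 = -3960102772/501541479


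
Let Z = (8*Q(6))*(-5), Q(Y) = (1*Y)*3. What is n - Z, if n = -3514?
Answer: -2794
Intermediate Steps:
Q(Y) = 3*Y (Q(Y) = Y*3 = 3*Y)
Z = -720 (Z = (8*(3*6))*(-5) = (8*18)*(-5) = 144*(-5) = -720)
n - Z = -3514 - 1*(-720) = -3514 + 720 = -2794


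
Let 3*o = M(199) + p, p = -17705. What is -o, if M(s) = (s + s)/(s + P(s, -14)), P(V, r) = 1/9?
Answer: 15861889/2688 ≈ 5901.0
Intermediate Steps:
P(V, r) = ⅑
M(s) = 2*s/(⅑ + s) (M(s) = (s + s)/(s + ⅑) = (2*s)/(⅑ + s) = 2*s/(⅑ + s))
o = -15861889/2688 (o = (18*199/(1 + 9*199) - 17705)/3 = (18*199/(1 + 1791) - 17705)/3 = (18*199/1792 - 17705)/3 = (18*199*(1/1792) - 17705)/3 = (1791/896 - 17705)/3 = (⅓)*(-15861889/896) = -15861889/2688 ≈ -5901.0)
-o = -1*(-15861889/2688) = 15861889/2688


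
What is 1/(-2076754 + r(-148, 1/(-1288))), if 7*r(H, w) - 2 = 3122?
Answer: -7/14534154 ≈ -4.8162e-7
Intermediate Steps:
r(H, w) = 3124/7 (r(H, w) = 2/7 + (1/7)*3122 = 2/7 + 446 = 3124/7)
1/(-2076754 + r(-148, 1/(-1288))) = 1/(-2076754 + 3124/7) = 1/(-14534154/7) = -7/14534154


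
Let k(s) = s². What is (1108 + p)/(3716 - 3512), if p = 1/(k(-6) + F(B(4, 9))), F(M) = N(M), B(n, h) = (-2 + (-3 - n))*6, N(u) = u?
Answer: 19943/3672 ≈ 5.4311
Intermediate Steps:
B(n, h) = -30 - 6*n (B(n, h) = (-5 - n)*6 = -30 - 6*n)
F(M) = M
p = -1/18 (p = 1/((-6)² + (-30 - 6*4)) = 1/(36 + (-30 - 24)) = 1/(36 - 54) = 1/(-18) = -1/18 ≈ -0.055556)
(1108 + p)/(3716 - 3512) = (1108 - 1/18)/(3716 - 3512) = (19943/18)/204 = (19943/18)*(1/204) = 19943/3672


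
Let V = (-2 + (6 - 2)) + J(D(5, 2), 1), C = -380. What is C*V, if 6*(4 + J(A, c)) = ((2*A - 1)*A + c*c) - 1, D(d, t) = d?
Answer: -2090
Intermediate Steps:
J(A, c) = -25/6 + c²/6 + A*(-1 + 2*A)/6 (J(A, c) = -4 + (((2*A - 1)*A + c*c) - 1)/6 = -4 + (((-1 + 2*A)*A + c²) - 1)/6 = -4 + ((A*(-1 + 2*A) + c²) - 1)/6 = -4 + ((c² + A*(-1 + 2*A)) - 1)/6 = -4 + (-1 + c² + A*(-1 + 2*A))/6 = -4 + (-⅙ + c²/6 + A*(-1 + 2*A)/6) = -25/6 + c²/6 + A*(-1 + 2*A)/6)
V = 11/2 (V = (-2 + (6 - 2)) + (-25/6 - ⅙*5 + (⅓)*5² + (⅙)*1²) = (-2 + 4) + (-25/6 - ⅚ + (⅓)*25 + (⅙)*1) = 2 + (-25/6 - ⅚ + 25/3 + ⅙) = 2 + 7/2 = 11/2 ≈ 5.5000)
C*V = -380*11/2 = -2090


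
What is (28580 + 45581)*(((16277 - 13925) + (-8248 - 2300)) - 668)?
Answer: -657363104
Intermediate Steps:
(28580 + 45581)*(((16277 - 13925) + (-8248 - 2300)) - 668) = 74161*((2352 - 10548) - 668) = 74161*(-8196 - 668) = 74161*(-8864) = -657363104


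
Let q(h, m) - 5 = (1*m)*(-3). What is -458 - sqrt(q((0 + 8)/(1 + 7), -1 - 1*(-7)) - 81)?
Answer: -458 - I*sqrt(94) ≈ -458.0 - 9.6954*I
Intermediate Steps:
q(h, m) = 5 - 3*m (q(h, m) = 5 + (1*m)*(-3) = 5 + m*(-3) = 5 - 3*m)
-458 - sqrt(q((0 + 8)/(1 + 7), -1 - 1*(-7)) - 81) = -458 - sqrt((5 - 3*(-1 - 1*(-7))) - 81) = -458 - sqrt((5 - 3*(-1 + 7)) - 81) = -458 - sqrt((5 - 3*6) - 81) = -458 - sqrt((5 - 18) - 81) = -458 - sqrt(-13 - 81) = -458 - sqrt(-94) = -458 - I*sqrt(94)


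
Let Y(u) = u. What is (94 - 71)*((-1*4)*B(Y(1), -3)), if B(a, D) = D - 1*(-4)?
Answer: -92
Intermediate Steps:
B(a, D) = 4 + D (B(a, D) = D + 4 = 4 + D)
(94 - 71)*((-1*4)*B(Y(1), -3)) = (94 - 71)*((-1*4)*(4 - 3)) = 23*(-4*1) = 23*(-4) = -92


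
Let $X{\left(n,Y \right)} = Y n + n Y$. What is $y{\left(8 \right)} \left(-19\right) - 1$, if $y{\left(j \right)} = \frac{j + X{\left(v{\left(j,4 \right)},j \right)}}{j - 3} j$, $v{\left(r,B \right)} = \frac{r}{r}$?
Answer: $- \frac{3653}{5} \approx -730.6$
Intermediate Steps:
$v{\left(r,B \right)} = 1$
$X{\left(n,Y \right)} = 2 Y n$ ($X{\left(n,Y \right)} = Y n + Y n = 2 Y n$)
$y{\left(j \right)} = \frac{3 j^{2}}{-3 + j}$ ($y{\left(j \right)} = \frac{j + 2 j 1}{j - 3} j = \frac{j + 2 j}{-3 + j} j = \frac{3 j}{-3 + j} j = \frac{3 j^{2}}{-3 + j}$)
$y{\left(8 \right)} \left(-19\right) - 1 = \frac{3 \cdot 8^{2}}{-3 + 8} \left(-19\right) - 1 = 3 \cdot 64 \cdot \frac{1}{5} \left(-19\right) - 1 = \frac{192}{5} \left(-19\right) - 1 = - \frac{3648}{5} - 1 = - \frac{3653}{5}$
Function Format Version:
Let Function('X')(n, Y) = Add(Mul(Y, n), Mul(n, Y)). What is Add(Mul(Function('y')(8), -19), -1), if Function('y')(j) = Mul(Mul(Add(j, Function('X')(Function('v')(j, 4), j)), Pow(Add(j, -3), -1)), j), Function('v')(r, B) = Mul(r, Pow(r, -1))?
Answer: Rational(-3653, 5) ≈ -730.60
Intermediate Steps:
Function('v')(r, B) = 1
Function('X')(n, Y) = Mul(2, Y, n) (Function('X')(n, Y) = Add(Mul(Y, n), Mul(Y, n)) = Mul(2, Y, n))
Function('y')(j) = Mul(3, Pow(j, 2), Pow(Add(-3, j), -1)) (Function('y')(j) = Mul(Mul(Add(j, Mul(2, j, 1)), Pow(Add(j, -3), -1)), j) = Mul(Mul(Add(j, Mul(2, j)), Pow(Add(-3, j), -1)), j) = Mul(Mul(Mul(3, j), Pow(Add(-3, j), -1)), j) = Mul(Mul(3, j, Pow(Add(-3, j), -1)), j) = Mul(3, Pow(j, 2), Pow(Add(-3, j), -1)))
Add(Mul(Function('y')(8), -19), -1) = Add(Mul(Mul(3, Pow(8, 2), Pow(Add(-3, 8), -1)), -19), -1) = Add(Mul(Mul(3, 64, Pow(5, -1)), -19), -1) = Add(Mul(Mul(3, 64, Rational(1, 5)), -19), -1) = Add(Mul(Rational(192, 5), -19), -1) = Add(Rational(-3648, 5), -1) = Rational(-3653, 5)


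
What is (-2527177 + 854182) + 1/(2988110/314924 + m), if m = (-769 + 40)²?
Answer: -1068715039732363/638803487 ≈ -1.6730e+6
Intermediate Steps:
m = 531441 (m = (-729)² = 531441)
(-2527177 + 854182) + 1/(2988110/314924 + m) = (-2527177 + 854182) + 1/(2988110/314924 + 531441) = -1672995 + 1/(2988110*(1/314924) + 531441) = -1672995 + 1/(11405/1202 + 531441) = -1672995 + 1/(638803487/1202) = -1672995 + 1202/638803487 = -1068715039732363/638803487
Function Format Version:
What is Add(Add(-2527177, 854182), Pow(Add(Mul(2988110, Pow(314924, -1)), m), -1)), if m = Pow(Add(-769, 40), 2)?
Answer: Rational(-1068715039732363, 638803487) ≈ -1.6730e+6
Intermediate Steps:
m = 531441 (m = Pow(-729, 2) = 531441)
Add(Add(-2527177, 854182), Pow(Add(Mul(2988110, Pow(314924, -1)), m), -1)) = Add(Add(-2527177, 854182), Pow(Add(Mul(2988110, Pow(314924, -1)), 531441), -1)) = Add(-1672995, Pow(Add(Mul(2988110, Rational(1, 314924)), 531441), -1)) = Add(-1672995, Pow(Add(Rational(11405, 1202), 531441), -1)) = Add(-1672995, Pow(Rational(638803487, 1202), -1)) = Add(-1672995, Rational(1202, 638803487)) = Rational(-1068715039732363, 638803487)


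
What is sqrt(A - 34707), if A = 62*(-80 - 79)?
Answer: I*sqrt(44565) ≈ 211.1*I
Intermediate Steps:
A = -9858 (A = 62*(-159) = -9858)
sqrt(A - 34707) = sqrt(-9858 - 34707) = sqrt(-44565) = I*sqrt(44565)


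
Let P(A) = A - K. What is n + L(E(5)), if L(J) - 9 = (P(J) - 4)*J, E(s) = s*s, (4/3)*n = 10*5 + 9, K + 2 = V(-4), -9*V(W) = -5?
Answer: 22117/36 ≈ 614.36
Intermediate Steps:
V(W) = 5/9 (V(W) = -⅑*(-5) = 5/9)
K = -13/9 (K = -2 + 5/9 = -13/9 ≈ -1.4444)
n = 177/4 (n = 3*(10*5 + 9)/4 = 3*(50 + 9)/4 = (¾)*59 = 177/4 ≈ 44.250)
E(s) = s²
P(A) = 13/9 + A (P(A) = A - 1*(-13/9) = A + 13/9 = 13/9 + A)
L(J) = 9 + J*(-23/9 + J) (L(J) = 9 + ((13/9 + J) - 4)*J = 9 + (-23/9 + J)*J = 9 + J*(-23/9 + J))
n + L(E(5)) = 177/4 + (9 + (5²)² - 23/9*5²) = 177/4 + (9 + 25² - 23/9*25) = 177/4 + (9 + 625 - 575/9) = 177/4 + 5131/9 = 22117/36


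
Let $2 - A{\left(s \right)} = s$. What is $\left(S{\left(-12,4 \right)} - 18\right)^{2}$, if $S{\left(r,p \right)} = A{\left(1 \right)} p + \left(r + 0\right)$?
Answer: $676$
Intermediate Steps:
$A{\left(s \right)} = 2 - s$
$S{\left(r,p \right)} = p + r$ ($S{\left(r,p \right)} = \left(2 - 1\right) p + \left(r + 0\right) = \left(2 - 1\right) p + r = 1 p + r = p + r$)
$\left(S{\left(-12,4 \right)} - 18\right)^{2} = \left(\left(4 - 12\right) - 18\right)^{2} = \left(-8 - 18\right)^{2} = \left(-26\right)^{2} = 676$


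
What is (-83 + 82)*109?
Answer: -109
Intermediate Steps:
(-83 + 82)*109 = -1*109 = -109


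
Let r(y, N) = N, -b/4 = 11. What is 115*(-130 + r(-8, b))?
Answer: -20010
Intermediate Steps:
b = -44 (b = -4*11 = -44)
115*(-130 + r(-8, b)) = 115*(-130 - 44) = 115*(-174) = -20010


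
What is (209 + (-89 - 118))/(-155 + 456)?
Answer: 2/301 ≈ 0.0066445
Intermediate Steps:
(209 + (-89 - 118))/(-155 + 456) = (209 - 207)/301 = 2*(1/301) = 2/301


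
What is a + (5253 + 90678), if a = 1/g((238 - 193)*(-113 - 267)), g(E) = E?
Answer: 1640420099/17100 ≈ 95931.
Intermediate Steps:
a = -1/17100 (a = 1/((238 - 193)*(-113 - 267)) = 1/(45*(-380)) = 1/(-17100) = -1/17100 ≈ -5.8480e-5)
a + (5253 + 90678) = -1/17100 + (5253 + 90678) = -1/17100 + 95931 = 1640420099/17100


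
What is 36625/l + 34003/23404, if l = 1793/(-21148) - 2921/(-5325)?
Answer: 96530515673148749/1222287544532 ≈ 78975.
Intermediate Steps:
l = 52225583/112613100 (l = 1793*(-1/21148) - 2921*(-1/5325) = -1793/21148 + 2921/5325 = 52225583/112613100 ≈ 0.46376)
36625/l + 34003/23404 = 36625/(52225583/112613100) + 34003/23404 = 36625*(112613100/52225583) + 34003*(1/23404) = 4124454787500/52225583 + 34003/23404 = 96530515673148749/1222287544532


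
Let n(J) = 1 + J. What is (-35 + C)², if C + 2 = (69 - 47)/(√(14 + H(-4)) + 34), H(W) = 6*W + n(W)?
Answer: 1806668733/1366561 + 1870220*I*√13/1366561 ≈ 1322.1 + 4.9344*I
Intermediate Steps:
H(W) = 1 + 7*W (H(W) = 6*W + (1 + W) = 1 + 7*W)
C = -2 + 22/(34 + I*√13) (C = -2 + (69 - 47)/(√(14 + (1 + 7*(-4))) + 34) = -2 + 22/(√(14 + (1 - 28)) + 34) = -2 + 22/(√(14 - 27) + 34) = -2 + 22/(√(-13) + 34) = -2 + 22/(I*√13 + 34) = -2 + 22/(34 + I*√13) ≈ -1.3601 - 0.067855*I)
(-35 + C)² = (-35 + (-1590/1169 - 22*I*√13/1169))² = (-42505/1169 - 22*I*√13/1169)²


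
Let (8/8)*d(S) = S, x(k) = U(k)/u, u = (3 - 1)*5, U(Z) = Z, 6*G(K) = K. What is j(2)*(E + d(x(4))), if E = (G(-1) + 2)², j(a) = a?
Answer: 677/90 ≈ 7.5222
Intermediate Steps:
G(K) = K/6
u = 10 (u = 2*5 = 10)
E = 121/36 (E = ((⅙)*(-1) + 2)² = (-⅙ + 2)² = (11/6)² = 121/36 ≈ 3.3611)
x(k) = k/10
d(S) = S
j(2)*(E + d(x(4))) = 2*(121/36 + (⅒)*4) = 2*(121/36 + ⅖) = 2*(677/180) = 677/90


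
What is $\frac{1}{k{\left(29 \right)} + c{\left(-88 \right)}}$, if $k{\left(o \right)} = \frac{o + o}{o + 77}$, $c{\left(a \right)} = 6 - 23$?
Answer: $- \frac{53}{872} \approx -0.06078$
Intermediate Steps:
$c{\left(a \right)} = -17$ ($c{\left(a \right)} = 6 - 23 = -17$)
$k{\left(o \right)} = \frac{2 o}{77 + o}$
$\frac{1}{k{\left(29 \right)} + c{\left(-88 \right)}} = \frac{1}{2 \cdot 29 \frac{1}{77 + 29} - 17} = \frac{1}{2 \cdot 29 \cdot \frac{1}{106} - 17} = \frac{1}{\frac{29}{53} - 17} = \frac{1}{- \frac{872}{53}} = - \frac{53}{872}$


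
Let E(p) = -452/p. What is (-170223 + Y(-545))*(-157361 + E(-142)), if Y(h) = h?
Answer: 1907889257040/71 ≈ 2.6872e+10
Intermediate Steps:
(-170223 + Y(-545))*(-157361 + E(-142)) = (-170223 - 545)*(-157361 - 452/(-142)) = -170768*(-157361 - 452*(-1/142)) = -170768*(-157361 + 226/71) = -170768*(-11172405/71) = 1907889257040/71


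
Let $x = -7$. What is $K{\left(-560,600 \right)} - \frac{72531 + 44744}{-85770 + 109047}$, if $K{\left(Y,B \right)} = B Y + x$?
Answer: $- \frac{7821352214}{23277} \approx -3.3601 \cdot 10^{5}$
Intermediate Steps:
$K{\left(Y,B \right)} = -7 + B Y$ ($K{\left(Y,B \right)} = B Y - 7 = -7 + B Y$)
$K{\left(-560,600 \right)} - \frac{72531 + 44744}{-85770 + 109047} = \left(-7 + 600 \left(-560\right)\right) - \frac{72531 + 44744}{-85770 + 109047} = \left(-7 - 336000\right) - \frac{117275}{23277} = -336007 - 117275 \cdot \frac{1}{23277} = -336007 - \frac{117275}{23277} = - \frac{7821352214}{23277}$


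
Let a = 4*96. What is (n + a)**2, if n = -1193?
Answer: 654481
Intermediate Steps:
a = 384
(n + a)**2 = (-1193 + 384)**2 = (-809)**2 = 654481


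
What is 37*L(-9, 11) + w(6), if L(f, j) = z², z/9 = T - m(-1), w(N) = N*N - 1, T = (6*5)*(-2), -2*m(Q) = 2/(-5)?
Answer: 271532072/25 ≈ 1.0861e+7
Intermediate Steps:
m(Q) = ⅕ (m(Q) = -1/(-5) = -(-1)/5 = -½*(-⅖) = ⅕)
T = -60 (T = 30*(-2) = -60)
w(N) = -1 + N² (w(N) = N² - 1 = -1 + N²)
z = -2709/5 (z = 9*(-60 - 1*⅕) = 9*(-60 - ⅕) = 9*(-301/5) = -2709/5 ≈ -541.80)
L(f, j) = 7338681/25 (L(f, j) = (-2709/5)² = 7338681/25)
37*L(-9, 11) + w(6) = 37*(7338681/25) + (-1 + 6²) = 271531197/25 + (-1 + 36) = 271531197/25 + 35 = 271532072/25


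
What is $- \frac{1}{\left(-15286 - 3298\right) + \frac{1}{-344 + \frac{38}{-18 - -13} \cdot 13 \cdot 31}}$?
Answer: $\frac{17034}{316559861} \approx 5.381 \cdot 10^{-5}$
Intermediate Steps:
$- \frac{1}{\left(-15286 - 3298\right) + \frac{1}{-344 + \frac{38}{-18 - -13} \cdot 13 \cdot 31}} = - \frac{1}{-18584 + \frac{1}{-344 + \frac{38}{-18 + 13} \cdot 13 \cdot 31}} = - \frac{1}{-18584 + \frac{1}{-344 + \frac{38}{-5} \cdot 13 \cdot 31}} = - \frac{1}{-18584 + \frac{1}{-344 + 38 \left(- \frac{1}{5}\right) 13 \cdot 31}} = - \frac{1}{-18584 + \frac{1}{-344 + \left(- \frac{38}{5}\right) 13 \cdot 31}} = - \frac{1}{-18584 + \frac{1}{-344 - \frac{15314}{5}}} = - \frac{1}{-18584 + \frac{1}{- \frac{17034}{5}}} = - \frac{1}{-18584 - \frac{5}{17034}} = - \frac{1}{- \frac{316559861}{17034}} = \left(-1\right) \left(- \frac{17034}{316559861}\right) = \frac{17034}{316559861}$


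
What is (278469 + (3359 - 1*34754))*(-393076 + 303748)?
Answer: -22070626272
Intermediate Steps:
(278469 + (3359 - 1*34754))*(-393076 + 303748) = (278469 + (3359 - 34754))*(-89328) = (278469 - 31395)*(-89328) = 247074*(-89328) = -22070626272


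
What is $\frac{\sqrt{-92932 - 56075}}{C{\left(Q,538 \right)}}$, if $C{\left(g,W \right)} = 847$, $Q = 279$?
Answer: $\frac{i \sqrt{149007}}{847} \approx 0.45574 i$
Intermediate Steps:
$\frac{\sqrt{-92932 - 56075}}{C{\left(Q,538 \right)}} = \frac{\sqrt{-92932 - 56075}}{847} = \sqrt{-149007} \cdot \frac{1}{847} = i \sqrt{149007} \cdot \frac{1}{847} = \frac{i \sqrt{149007}}{847}$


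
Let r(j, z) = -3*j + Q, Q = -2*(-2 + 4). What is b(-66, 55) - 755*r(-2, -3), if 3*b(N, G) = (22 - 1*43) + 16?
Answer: -4535/3 ≈ -1511.7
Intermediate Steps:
Q = -4 (Q = -2*2 = -4)
r(j, z) = -4 - 3*j (r(j, z) = -3*j - 4 = -4 - 3*j)
b(N, G) = -5/3 (b(N, G) = ((22 - 1*43) + 16)/3 = ((22 - 43) + 16)/3 = (-21 + 16)/3 = (1/3)*(-5) = -5/3)
b(-66, 55) - 755*r(-2, -3) = -5/3 - 755*(-4 - 3*(-2)) = -5/3 - 755*(-4 + 6) = -5/3 - 755*2 = -5/3 - 1510 = -4535/3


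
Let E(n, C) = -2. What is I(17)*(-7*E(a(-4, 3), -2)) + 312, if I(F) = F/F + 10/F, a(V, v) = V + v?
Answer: 5682/17 ≈ 334.24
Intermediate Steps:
I(F) = 1 + 10/F
I(17)*(-7*E(a(-4, 3), -2)) + 312 = ((10 + 17)/17)*(-7*(-2)) + 312 = ((1/17)*27)*14 + 312 = (27/17)*14 + 312 = 378/17 + 312 = 5682/17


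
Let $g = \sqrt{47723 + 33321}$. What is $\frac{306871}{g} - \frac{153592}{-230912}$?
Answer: $\frac{19199}{28864} + \frac{306871 \sqrt{20261}}{40522} \approx 1078.6$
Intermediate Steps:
$g = 2 \sqrt{20261}$ ($g = \sqrt{81044} = 2 \sqrt{20261} \approx 284.68$)
$\frac{306871}{g} - \frac{153592}{-230912} = \frac{306871}{2 \sqrt{20261}} - \frac{153592}{-230912} = 306871 \frac{\sqrt{20261}}{40522} - - \frac{19199}{28864} = \frac{306871 \sqrt{20261}}{40522} + \frac{19199}{28864} = \frac{19199}{28864} + \frac{306871 \sqrt{20261}}{40522}$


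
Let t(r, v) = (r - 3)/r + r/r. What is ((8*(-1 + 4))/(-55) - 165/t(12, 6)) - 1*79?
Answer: -66883/385 ≈ -173.72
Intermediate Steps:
t(r, v) = 1 + (-3 + r)/r (t(r, v) = (-3 + r)/r + 1 = 1 + (-3 + r)/r)
((8*(-1 + 4))/(-55) - 165/t(12, 6)) - 1*79 = ((8*(-1 + 4))/(-55) - 165/(2 - 3/12)) - 1*79 = ((8*3)*(-1/55) - 165/(2 - 3*1/12)) - 79 = (24*(-1/55) - 165/(2 - ¼)) - 79 = (-24/55 - 165/7/4) - 79 = (-24/55 - 165*4/7) - 79 = (-24/55 - 660/7) - 79 = -36468/385 - 79 = -66883/385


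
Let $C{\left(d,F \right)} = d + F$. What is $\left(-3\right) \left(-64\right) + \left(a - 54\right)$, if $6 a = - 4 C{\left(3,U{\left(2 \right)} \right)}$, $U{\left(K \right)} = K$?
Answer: $\frac{404}{3} \approx 134.67$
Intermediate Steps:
$C{\left(d,F \right)} = F + d$
$a = - \frac{10}{3}$ ($a = \frac{\left(-4\right) \left(2 + 3\right)}{6} = \frac{\left(-4\right) 5}{6} = \frac{1}{6} \left(-20\right) = - \frac{10}{3} \approx -3.3333$)
$\left(-3\right) \left(-64\right) + \left(a - 54\right) = \left(-3\right) \left(-64\right) - \frac{172}{3} = 192 - \frac{172}{3} = \frac{404}{3}$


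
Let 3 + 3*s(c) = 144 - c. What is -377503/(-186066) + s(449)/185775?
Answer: 7790168561/3840712350 ≈ 2.0283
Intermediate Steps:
s(c) = 47 - c/3 (s(c) = -1 + (144 - c)/3 = -1 + (48 - c/3) = 47 - c/3)
-377503/(-186066) + s(449)/185775 = -377503/(-186066) + (47 - ⅓*449)/185775 = -377503*(-1/186066) + (47 - 449/3)*(1/185775) = 377503/186066 - 308/3*1/185775 = 377503/186066 - 308/557325 = 7790168561/3840712350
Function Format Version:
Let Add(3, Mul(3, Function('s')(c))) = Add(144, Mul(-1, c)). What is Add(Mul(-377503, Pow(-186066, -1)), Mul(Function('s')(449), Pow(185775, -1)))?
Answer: Rational(7790168561, 3840712350) ≈ 2.0283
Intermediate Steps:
Function('s')(c) = Add(47, Mul(Rational(-1, 3), c)) (Function('s')(c) = Add(-1, Mul(Rational(1, 3), Add(144, Mul(-1, c)))) = Add(-1, Add(48, Mul(Rational(-1, 3), c))) = Add(47, Mul(Rational(-1, 3), c)))
Add(Mul(-377503, Pow(-186066, -1)), Mul(Function('s')(449), Pow(185775, -1))) = Add(Mul(-377503, Pow(-186066, -1)), Mul(Add(47, Mul(Rational(-1, 3), 449)), Pow(185775, -1))) = Add(Mul(-377503, Rational(-1, 186066)), Mul(Add(47, Rational(-449, 3)), Rational(1, 185775))) = Add(Rational(377503, 186066), Mul(Rational(-308, 3), Rational(1, 185775))) = Add(Rational(377503, 186066), Rational(-308, 557325)) = Rational(7790168561, 3840712350)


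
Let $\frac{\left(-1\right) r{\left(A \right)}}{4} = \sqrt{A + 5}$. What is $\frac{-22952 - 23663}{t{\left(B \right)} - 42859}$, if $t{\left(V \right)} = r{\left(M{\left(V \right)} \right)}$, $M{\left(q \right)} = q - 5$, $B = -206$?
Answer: $\frac{1997872285}{1836897177} - \frac{186460 i \sqrt{206}}{1836897177} \approx 1.0876 - 0.0014569 i$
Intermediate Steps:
$M{\left(q \right)} = -5 + q$ ($M{\left(q \right)} = q - 5 = -5 + q$)
$r{\left(A \right)} = - 4 \sqrt{5 + A}$ ($r{\left(A \right)} = - 4 \sqrt{A + 5} = - 4 \sqrt{5 + A}$)
$t{\left(V \right)} = - 4 \sqrt{V}$ ($t{\left(V \right)} = - 4 \sqrt{5 + \left(-5 + V\right)} = - 4 \sqrt{V}$)
$\frac{-22952 - 23663}{t{\left(B \right)} - 42859} = \frac{-22952 - 23663}{- 4 \sqrt{-206} - 42859} = - \frac{46615}{- 4 i \sqrt{206} - 42859} = - \frac{46615}{-42859 - 4 i \sqrt{206}}$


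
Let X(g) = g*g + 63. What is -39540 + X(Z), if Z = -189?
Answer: -3756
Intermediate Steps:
X(g) = 63 + g² (X(g) = g² + 63 = 63 + g²)
-39540 + X(Z) = -39540 + (63 + (-189)²) = -39540 + (63 + 35721) = -39540 + 35784 = -3756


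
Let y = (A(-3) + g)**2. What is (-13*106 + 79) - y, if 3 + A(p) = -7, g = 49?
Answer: -2820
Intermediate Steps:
A(p) = -10 (A(p) = -3 - 7 = -10)
y = 1521 (y = (-10 + 49)**2 = 39**2 = 1521)
(-13*106 + 79) - y = (-13*106 + 79) - 1*1521 = (-1378 + 79) - 1521 = -1299 - 1521 = -2820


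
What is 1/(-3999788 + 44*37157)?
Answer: -1/2364880 ≈ -4.2285e-7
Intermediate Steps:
1/(-3999788 + 44*37157) = 1/(-3999788 + 1634908) = 1/(-2364880) = -1/2364880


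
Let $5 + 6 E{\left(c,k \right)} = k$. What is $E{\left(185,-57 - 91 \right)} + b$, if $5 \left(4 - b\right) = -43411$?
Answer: $\frac{86607}{10} \approx 8660.7$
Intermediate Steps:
$E{\left(c,k \right)} = - \frac{5}{6} + \frac{k}{6}$
$b = \frac{43431}{5}$ ($b = 4 - - \frac{43411}{5} = 4 + \frac{43411}{5} = \frac{43431}{5} \approx 8686.2$)
$E{\left(185,-57 - 91 \right)} + b = \left(- \frac{5}{6} + \frac{-57 - 91}{6}\right) + \frac{43431}{5} = \left(- \frac{5}{6} + \frac{1}{6} \left(-148\right)\right) + \frac{43431}{5} = \left(- \frac{5}{6} - \frac{74}{3}\right) + \frac{43431}{5} = - \frac{51}{2} + \frac{43431}{5} = \frac{86607}{10}$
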